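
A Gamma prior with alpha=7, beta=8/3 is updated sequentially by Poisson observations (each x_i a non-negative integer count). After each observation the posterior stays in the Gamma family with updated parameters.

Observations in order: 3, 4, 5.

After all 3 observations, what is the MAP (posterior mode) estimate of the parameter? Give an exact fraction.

54/17

obs 1: x=3 → posterior Gamma(10, 11/3)
obs 2: x=4 → posterior Gamma(14, 14/3)
obs 3: x=5 → posterior Gamma(19, 17/3)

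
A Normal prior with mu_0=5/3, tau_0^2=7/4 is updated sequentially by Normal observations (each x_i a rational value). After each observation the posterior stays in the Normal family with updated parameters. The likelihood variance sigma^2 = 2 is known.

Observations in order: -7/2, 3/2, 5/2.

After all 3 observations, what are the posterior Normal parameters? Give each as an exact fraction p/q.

obs 1: x=-7/2 → posterior Normal(-67/90, 14/15)
obs 2: x=3/2 → posterior Normal(-1/33, 7/11)
obs 3: x=5/2 → posterior Normal(101/174, 14/29)

mu_0=101/174, tau_0^2=14/29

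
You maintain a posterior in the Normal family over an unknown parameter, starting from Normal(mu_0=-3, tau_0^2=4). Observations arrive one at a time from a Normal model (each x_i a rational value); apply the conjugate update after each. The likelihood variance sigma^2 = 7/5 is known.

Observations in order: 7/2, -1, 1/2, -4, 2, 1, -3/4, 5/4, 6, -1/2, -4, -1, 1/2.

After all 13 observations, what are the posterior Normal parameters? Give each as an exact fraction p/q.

obs 1: x=7/2 → posterior Normal(49/27, 28/27)
obs 2: x=-1 → posterior Normal(29/47, 28/47)
obs 3: x=1/2 → posterior Normal(39/67, 28/67)
obs 4: x=-4 → posterior Normal(-41/87, 28/87)
obs 5: x=2 → posterior Normal(-1/107, 28/107)
obs 6: x=1 → posterior Normal(19/127, 28/127)
obs 7: x=-3/4 → posterior Normal(4/147, 4/21)
obs 8: x=5/4 → posterior Normal(29/167, 28/167)
obs 9: x=6 → posterior Normal(149/187, 28/187)
obs 10: x=-1/2 → posterior Normal(139/207, 28/207)
obs 11: x=-4 → posterior Normal(59/227, 28/227)
obs 12: x=-1 → posterior Normal(3/19, 28/247)
obs 13: x=1/2 → posterior Normal(49/267, 28/267)

mu_0=49/267, tau_0^2=28/267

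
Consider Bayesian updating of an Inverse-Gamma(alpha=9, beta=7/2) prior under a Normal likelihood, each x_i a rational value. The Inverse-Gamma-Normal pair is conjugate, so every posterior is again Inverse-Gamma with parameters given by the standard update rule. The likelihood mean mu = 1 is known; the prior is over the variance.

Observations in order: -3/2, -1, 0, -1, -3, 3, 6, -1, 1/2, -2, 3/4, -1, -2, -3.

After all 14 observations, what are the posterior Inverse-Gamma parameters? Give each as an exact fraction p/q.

obs 1: x=-3/2 → posterior Inverse-Gamma(19/2, 53/8)
obs 2: x=-1 → posterior Inverse-Gamma(10, 69/8)
obs 3: x=0 → posterior Inverse-Gamma(21/2, 73/8)
obs 4: x=-1 → posterior Inverse-Gamma(11, 89/8)
obs 5: x=-3 → posterior Inverse-Gamma(23/2, 153/8)
obs 6: x=3 → posterior Inverse-Gamma(12, 169/8)
obs 7: x=6 → posterior Inverse-Gamma(25/2, 269/8)
obs 8: x=-1 → posterior Inverse-Gamma(13, 285/8)
obs 9: x=1/2 → posterior Inverse-Gamma(27/2, 143/4)
obs 10: x=-2 → posterior Inverse-Gamma(14, 161/4)
obs 11: x=3/4 → posterior Inverse-Gamma(29/2, 1289/32)
obs 12: x=-1 → posterior Inverse-Gamma(15, 1353/32)
obs 13: x=-2 → posterior Inverse-Gamma(31/2, 1497/32)
obs 14: x=-3 → posterior Inverse-Gamma(16, 1753/32)

alpha=16, beta=1753/32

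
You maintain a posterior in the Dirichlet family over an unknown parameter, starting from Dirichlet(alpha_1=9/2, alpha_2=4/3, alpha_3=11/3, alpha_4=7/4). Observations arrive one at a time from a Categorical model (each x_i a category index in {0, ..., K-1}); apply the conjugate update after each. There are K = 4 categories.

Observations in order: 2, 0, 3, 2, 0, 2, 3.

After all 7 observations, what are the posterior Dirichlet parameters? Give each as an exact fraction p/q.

alpha_1=13/2, alpha_2=4/3, alpha_3=20/3, alpha_4=15/4

obs 1: x=2 → posterior Dirichlet(9/2, 4/3, 14/3, 7/4)
obs 2: x=0 → posterior Dirichlet(11/2, 4/3, 14/3, 7/4)
obs 3: x=3 → posterior Dirichlet(11/2, 4/3, 14/3, 11/4)
obs 4: x=2 → posterior Dirichlet(11/2, 4/3, 17/3, 11/4)
obs 5: x=0 → posterior Dirichlet(13/2, 4/3, 17/3, 11/4)
obs 6: x=2 → posterior Dirichlet(13/2, 4/3, 20/3, 11/4)
obs 7: x=3 → posterior Dirichlet(13/2, 4/3, 20/3, 15/4)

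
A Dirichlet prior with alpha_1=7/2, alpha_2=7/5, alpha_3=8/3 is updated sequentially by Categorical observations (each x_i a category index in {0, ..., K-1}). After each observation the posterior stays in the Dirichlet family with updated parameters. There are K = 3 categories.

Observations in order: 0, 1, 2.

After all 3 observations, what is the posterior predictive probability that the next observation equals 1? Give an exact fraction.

obs 1: x=0 → posterior Dirichlet(9/2, 7/5, 8/3)
obs 2: x=1 → posterior Dirichlet(9/2, 12/5, 8/3)
obs 3: x=2 → posterior Dirichlet(9/2, 12/5, 11/3)

72/317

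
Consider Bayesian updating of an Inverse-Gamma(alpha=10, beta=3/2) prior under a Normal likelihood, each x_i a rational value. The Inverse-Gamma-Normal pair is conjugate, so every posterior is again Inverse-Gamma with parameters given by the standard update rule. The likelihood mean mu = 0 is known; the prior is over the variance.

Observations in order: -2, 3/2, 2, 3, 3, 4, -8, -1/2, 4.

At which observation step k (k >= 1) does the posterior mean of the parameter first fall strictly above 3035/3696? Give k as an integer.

obs 1: x=-2 → posterior Inverse-Gamma(21/2, 7/2)
obs 2: x=3/2 → posterior Inverse-Gamma(11, 37/8)
obs 3: x=2 → posterior Inverse-Gamma(23/2, 53/8)
obs 4: x=3 → posterior Inverse-Gamma(12, 89/8)
obs 5: x=3 → posterior Inverse-Gamma(25/2, 125/8)
obs 6: x=4 → posterior Inverse-Gamma(13, 189/8)
obs 7: x=-8 → posterior Inverse-Gamma(27/2, 445/8)
obs 8: x=-1/2 → posterior Inverse-Gamma(14, 223/4)
obs 9: x=4 → posterior Inverse-Gamma(29/2, 255/4)

k = 4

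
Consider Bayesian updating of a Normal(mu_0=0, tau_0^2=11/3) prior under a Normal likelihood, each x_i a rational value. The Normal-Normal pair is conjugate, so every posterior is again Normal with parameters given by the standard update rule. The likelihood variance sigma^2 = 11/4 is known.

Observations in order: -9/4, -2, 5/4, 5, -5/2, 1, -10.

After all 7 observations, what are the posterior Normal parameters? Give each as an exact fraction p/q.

mu_0=-38/31, tau_0^2=11/31

obs 1: x=-9/4 → posterior Normal(-9/7, 11/7)
obs 2: x=-2 → posterior Normal(-17/11, 1)
obs 3: x=5/4 → posterior Normal(-4/5, 11/15)
obs 4: x=5 → posterior Normal(8/19, 11/19)
obs 5: x=-5/2 → posterior Normal(-2/23, 11/23)
obs 6: x=1 → posterior Normal(2/27, 11/27)
obs 7: x=-10 → posterior Normal(-38/31, 11/31)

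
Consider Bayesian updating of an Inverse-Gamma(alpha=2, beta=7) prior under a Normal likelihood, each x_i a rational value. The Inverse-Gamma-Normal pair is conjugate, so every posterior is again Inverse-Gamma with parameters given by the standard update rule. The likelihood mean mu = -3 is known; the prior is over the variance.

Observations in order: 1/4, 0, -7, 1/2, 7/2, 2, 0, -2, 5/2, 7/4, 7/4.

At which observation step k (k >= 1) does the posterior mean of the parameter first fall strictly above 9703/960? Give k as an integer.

k = 4

obs 1: x=1/4 → posterior Inverse-Gamma(5/2, 393/32)
obs 2: x=0 → posterior Inverse-Gamma(3, 537/32)
obs 3: x=-7 → posterior Inverse-Gamma(7/2, 793/32)
obs 4: x=1/2 → posterior Inverse-Gamma(4, 989/32)
obs 5: x=7/2 → posterior Inverse-Gamma(9/2, 1665/32)
obs 6: x=2 → posterior Inverse-Gamma(5, 2065/32)
obs 7: x=0 → posterior Inverse-Gamma(11/2, 2209/32)
obs 8: x=-2 → posterior Inverse-Gamma(6, 2225/32)
obs 9: x=5/2 → posterior Inverse-Gamma(13/2, 2709/32)
obs 10: x=7/4 → posterior Inverse-Gamma(7, 1535/16)
obs 11: x=7/4 → posterior Inverse-Gamma(15/2, 3431/32)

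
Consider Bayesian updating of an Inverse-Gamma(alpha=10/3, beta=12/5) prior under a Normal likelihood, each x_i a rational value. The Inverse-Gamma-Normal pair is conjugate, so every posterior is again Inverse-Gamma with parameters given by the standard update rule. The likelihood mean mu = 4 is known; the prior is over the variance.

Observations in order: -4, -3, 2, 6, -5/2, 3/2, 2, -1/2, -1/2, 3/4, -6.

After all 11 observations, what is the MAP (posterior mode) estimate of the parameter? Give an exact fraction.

79047/4720

obs 1: x=-4 → posterior Inverse-Gamma(23/6, 172/5)
obs 2: x=-3 → posterior Inverse-Gamma(13/3, 589/10)
obs 3: x=2 → posterior Inverse-Gamma(29/6, 609/10)
obs 4: x=6 → posterior Inverse-Gamma(16/3, 629/10)
obs 5: x=-5/2 → posterior Inverse-Gamma(35/6, 3361/40)
obs 6: x=3/2 → posterior Inverse-Gamma(19/3, 1743/20)
obs 7: x=2 → posterior Inverse-Gamma(41/6, 1783/20)
obs 8: x=-1/2 → posterior Inverse-Gamma(22/3, 3971/40)
obs 9: x=-1/2 → posterior Inverse-Gamma(47/6, 547/5)
obs 10: x=3/4 → posterior Inverse-Gamma(25/3, 18349/160)
obs 11: x=-6 → posterior Inverse-Gamma(53/6, 26349/160)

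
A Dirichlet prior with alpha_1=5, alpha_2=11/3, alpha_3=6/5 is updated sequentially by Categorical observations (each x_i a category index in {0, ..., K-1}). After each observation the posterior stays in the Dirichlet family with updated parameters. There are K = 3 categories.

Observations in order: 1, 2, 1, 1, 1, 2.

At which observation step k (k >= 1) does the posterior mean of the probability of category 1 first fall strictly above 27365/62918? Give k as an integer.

k = 3

obs 1: x=1 → posterior Dirichlet(5, 14/3, 6/5)
obs 2: x=2 → posterior Dirichlet(5, 14/3, 11/5)
obs 3: x=1 → posterior Dirichlet(5, 17/3, 11/5)
obs 4: x=1 → posterior Dirichlet(5, 20/3, 11/5)
obs 5: x=1 → posterior Dirichlet(5, 23/3, 11/5)
obs 6: x=2 → posterior Dirichlet(5, 23/3, 16/5)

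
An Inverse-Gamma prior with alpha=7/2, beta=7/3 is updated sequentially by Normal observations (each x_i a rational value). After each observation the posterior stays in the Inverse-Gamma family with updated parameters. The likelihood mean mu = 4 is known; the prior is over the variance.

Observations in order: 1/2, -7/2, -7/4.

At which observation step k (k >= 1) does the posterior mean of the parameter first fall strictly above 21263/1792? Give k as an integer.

k = 3

obs 1: x=1/2 → posterior Inverse-Gamma(4, 203/24)
obs 2: x=-7/2 → posterior Inverse-Gamma(9/2, 439/12)
obs 3: x=-7/4 → posterior Inverse-Gamma(5, 5099/96)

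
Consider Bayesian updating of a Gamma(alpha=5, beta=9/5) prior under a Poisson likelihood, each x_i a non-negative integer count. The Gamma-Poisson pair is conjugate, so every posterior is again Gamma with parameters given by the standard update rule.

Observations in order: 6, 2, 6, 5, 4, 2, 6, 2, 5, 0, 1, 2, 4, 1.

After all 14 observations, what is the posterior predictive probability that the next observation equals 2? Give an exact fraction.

obs 1: x=6 → posterior Gamma(11, 14/5)
obs 2: x=2 → posterior Gamma(13, 19/5)
obs 3: x=6 → posterior Gamma(19, 24/5)
obs 4: x=5 → posterior Gamma(24, 29/5)
obs 5: x=4 → posterior Gamma(28, 34/5)
obs 6: x=2 → posterior Gamma(30, 39/5)
obs 7: x=6 → posterior Gamma(36, 44/5)
obs 8: x=2 → posterior Gamma(38, 49/5)
obs 9: x=5 → posterior Gamma(43, 54/5)
obs 10: x=0 → posterior Gamma(43, 59/5)
obs 11: x=1 → posterior Gamma(44, 64/5)
obs 12: x=2 → posterior Gamma(46, 69/5)
obs 13: x=4 → posterior Gamma(50, 74/5)
obs 14: x=1 → posterior Gamma(51, 79/5)

33213446061825087446474098975921208340695555421466762435837708360455182749499588452273342858298536475/161677993557454191561287913086896335465953222120288476618706912052415862539738501290986850991718006784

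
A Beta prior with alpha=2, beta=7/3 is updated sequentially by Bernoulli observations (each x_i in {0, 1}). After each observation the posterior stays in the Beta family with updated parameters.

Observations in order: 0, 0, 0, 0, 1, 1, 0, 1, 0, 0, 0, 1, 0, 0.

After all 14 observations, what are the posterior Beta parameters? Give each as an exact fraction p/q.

obs 1: x=0 → posterior Beta(2, 10/3)
obs 2: x=0 → posterior Beta(2, 13/3)
obs 3: x=0 → posterior Beta(2, 16/3)
obs 4: x=0 → posterior Beta(2, 19/3)
obs 5: x=1 → posterior Beta(3, 19/3)
obs 6: x=1 → posterior Beta(4, 19/3)
obs 7: x=0 → posterior Beta(4, 22/3)
obs 8: x=1 → posterior Beta(5, 22/3)
obs 9: x=0 → posterior Beta(5, 25/3)
obs 10: x=0 → posterior Beta(5, 28/3)
obs 11: x=0 → posterior Beta(5, 31/3)
obs 12: x=1 → posterior Beta(6, 31/3)
obs 13: x=0 → posterior Beta(6, 34/3)
obs 14: x=0 → posterior Beta(6, 37/3)

alpha=6, beta=37/3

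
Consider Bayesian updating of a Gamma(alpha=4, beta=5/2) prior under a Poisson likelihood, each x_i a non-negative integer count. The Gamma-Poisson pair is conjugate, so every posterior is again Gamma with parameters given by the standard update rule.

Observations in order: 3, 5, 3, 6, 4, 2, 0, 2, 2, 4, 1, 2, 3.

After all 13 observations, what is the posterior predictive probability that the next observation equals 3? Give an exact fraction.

1381242034538027060309076746867865845132299786920156169284604558168/6525493398107157108766697872951317590181876897566395888194243317121

obs 1: x=3 → posterior Gamma(7, 7/2)
obs 2: x=5 → posterior Gamma(12, 9/2)
obs 3: x=3 → posterior Gamma(15, 11/2)
obs 4: x=6 → posterior Gamma(21, 13/2)
obs 5: x=4 → posterior Gamma(25, 15/2)
obs 6: x=2 → posterior Gamma(27, 17/2)
obs 7: x=0 → posterior Gamma(27, 19/2)
obs 8: x=2 → posterior Gamma(29, 21/2)
obs 9: x=2 → posterior Gamma(31, 23/2)
obs 10: x=4 → posterior Gamma(35, 25/2)
obs 11: x=1 → posterior Gamma(36, 27/2)
obs 12: x=2 → posterior Gamma(38, 29/2)
obs 13: x=3 → posterior Gamma(41, 31/2)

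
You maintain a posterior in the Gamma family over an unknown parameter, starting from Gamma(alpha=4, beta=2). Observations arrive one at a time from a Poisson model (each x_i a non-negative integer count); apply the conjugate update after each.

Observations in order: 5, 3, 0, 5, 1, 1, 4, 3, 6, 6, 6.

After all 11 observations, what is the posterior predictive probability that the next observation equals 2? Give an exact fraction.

5106374944081439800466212742225586524475816226069695/26354795189197692824848563954794659653101606527827968

obs 1: x=5 → posterior Gamma(9, 3)
obs 2: x=3 → posterior Gamma(12, 4)
obs 3: x=0 → posterior Gamma(12, 5)
obs 4: x=5 → posterior Gamma(17, 6)
obs 5: x=1 → posterior Gamma(18, 7)
obs 6: x=1 → posterior Gamma(19, 8)
obs 7: x=4 → posterior Gamma(23, 9)
obs 8: x=3 → posterior Gamma(26, 10)
obs 9: x=6 → posterior Gamma(32, 11)
obs 10: x=6 → posterior Gamma(38, 12)
obs 11: x=6 → posterior Gamma(44, 13)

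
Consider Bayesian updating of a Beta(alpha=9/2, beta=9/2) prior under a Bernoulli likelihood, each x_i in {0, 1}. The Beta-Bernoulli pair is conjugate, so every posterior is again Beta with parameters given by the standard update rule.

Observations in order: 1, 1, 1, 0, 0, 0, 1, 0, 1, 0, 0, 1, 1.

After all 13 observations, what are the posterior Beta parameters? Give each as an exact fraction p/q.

obs 1: x=1 → posterior Beta(11/2, 9/2)
obs 2: x=1 → posterior Beta(13/2, 9/2)
obs 3: x=1 → posterior Beta(15/2, 9/2)
obs 4: x=0 → posterior Beta(15/2, 11/2)
obs 5: x=0 → posterior Beta(15/2, 13/2)
obs 6: x=0 → posterior Beta(15/2, 15/2)
obs 7: x=1 → posterior Beta(17/2, 15/2)
obs 8: x=0 → posterior Beta(17/2, 17/2)
obs 9: x=1 → posterior Beta(19/2, 17/2)
obs 10: x=0 → posterior Beta(19/2, 19/2)
obs 11: x=0 → posterior Beta(19/2, 21/2)
obs 12: x=1 → posterior Beta(21/2, 21/2)
obs 13: x=1 → posterior Beta(23/2, 21/2)

alpha=23/2, beta=21/2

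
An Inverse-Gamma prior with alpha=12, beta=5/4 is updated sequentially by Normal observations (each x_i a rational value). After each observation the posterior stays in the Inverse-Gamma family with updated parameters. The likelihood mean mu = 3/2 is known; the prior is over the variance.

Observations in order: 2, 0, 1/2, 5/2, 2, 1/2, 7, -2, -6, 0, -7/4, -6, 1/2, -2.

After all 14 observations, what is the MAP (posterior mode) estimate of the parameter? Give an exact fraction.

3029/640

obs 1: x=2 → posterior Inverse-Gamma(25/2, 11/8)
obs 2: x=0 → posterior Inverse-Gamma(13, 5/2)
obs 3: x=1/2 → posterior Inverse-Gamma(27/2, 3)
obs 4: x=5/2 → posterior Inverse-Gamma(14, 7/2)
obs 5: x=2 → posterior Inverse-Gamma(29/2, 29/8)
obs 6: x=1/2 → posterior Inverse-Gamma(15, 33/8)
obs 7: x=7 → posterior Inverse-Gamma(31/2, 77/4)
obs 8: x=-2 → posterior Inverse-Gamma(16, 203/8)
obs 9: x=-6 → posterior Inverse-Gamma(33/2, 107/2)
obs 10: x=0 → posterior Inverse-Gamma(17, 437/8)
obs 11: x=-7/4 → posterior Inverse-Gamma(35/2, 1917/32)
obs 12: x=-6 → posterior Inverse-Gamma(18, 2817/32)
obs 13: x=1/2 → posterior Inverse-Gamma(37/2, 2833/32)
obs 14: x=-2 → posterior Inverse-Gamma(19, 3029/32)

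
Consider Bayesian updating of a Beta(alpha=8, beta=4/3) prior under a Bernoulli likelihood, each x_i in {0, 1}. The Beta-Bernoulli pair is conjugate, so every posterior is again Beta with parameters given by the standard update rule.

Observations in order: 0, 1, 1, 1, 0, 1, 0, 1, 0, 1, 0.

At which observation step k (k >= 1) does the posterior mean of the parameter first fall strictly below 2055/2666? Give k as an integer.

k = 5

obs 1: x=0 → posterior Beta(8, 7/3)
obs 2: x=1 → posterior Beta(9, 7/3)
obs 3: x=1 → posterior Beta(10, 7/3)
obs 4: x=1 → posterior Beta(11, 7/3)
obs 5: x=0 → posterior Beta(11, 10/3)
obs 6: x=1 → posterior Beta(12, 10/3)
obs 7: x=0 → posterior Beta(12, 13/3)
obs 8: x=1 → posterior Beta(13, 13/3)
obs 9: x=0 → posterior Beta(13, 16/3)
obs 10: x=1 → posterior Beta(14, 16/3)
obs 11: x=0 → posterior Beta(14, 19/3)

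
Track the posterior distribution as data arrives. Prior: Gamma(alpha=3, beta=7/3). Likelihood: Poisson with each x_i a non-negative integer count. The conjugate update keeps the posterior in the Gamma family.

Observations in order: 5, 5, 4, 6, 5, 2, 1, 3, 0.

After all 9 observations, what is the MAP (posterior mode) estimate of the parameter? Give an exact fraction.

99/34

obs 1: x=5 → posterior Gamma(8, 10/3)
obs 2: x=5 → posterior Gamma(13, 13/3)
obs 3: x=4 → posterior Gamma(17, 16/3)
obs 4: x=6 → posterior Gamma(23, 19/3)
obs 5: x=5 → posterior Gamma(28, 22/3)
obs 6: x=2 → posterior Gamma(30, 25/3)
obs 7: x=1 → posterior Gamma(31, 28/3)
obs 8: x=3 → posterior Gamma(34, 31/3)
obs 9: x=0 → posterior Gamma(34, 34/3)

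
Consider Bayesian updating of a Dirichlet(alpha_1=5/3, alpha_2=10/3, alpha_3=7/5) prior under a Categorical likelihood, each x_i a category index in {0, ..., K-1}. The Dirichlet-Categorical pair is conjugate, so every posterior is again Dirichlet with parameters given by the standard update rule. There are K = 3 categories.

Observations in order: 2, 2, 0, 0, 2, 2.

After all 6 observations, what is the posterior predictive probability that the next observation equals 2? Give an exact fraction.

27/62

obs 1: x=2 → posterior Dirichlet(5/3, 10/3, 12/5)
obs 2: x=2 → posterior Dirichlet(5/3, 10/3, 17/5)
obs 3: x=0 → posterior Dirichlet(8/3, 10/3, 17/5)
obs 4: x=0 → posterior Dirichlet(11/3, 10/3, 17/5)
obs 5: x=2 → posterior Dirichlet(11/3, 10/3, 22/5)
obs 6: x=2 → posterior Dirichlet(11/3, 10/3, 27/5)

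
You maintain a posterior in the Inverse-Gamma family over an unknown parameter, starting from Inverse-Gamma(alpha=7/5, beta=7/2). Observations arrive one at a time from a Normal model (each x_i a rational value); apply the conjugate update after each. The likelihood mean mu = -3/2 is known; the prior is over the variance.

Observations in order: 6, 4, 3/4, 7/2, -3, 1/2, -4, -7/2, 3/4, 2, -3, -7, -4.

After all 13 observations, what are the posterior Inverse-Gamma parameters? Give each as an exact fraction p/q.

obs 1: x=6 → posterior Inverse-Gamma(19/10, 253/8)
obs 2: x=4 → posterior Inverse-Gamma(12/5, 187/4)
obs 3: x=3/4 → posterior Inverse-Gamma(29/10, 1577/32)
obs 4: x=7/2 → posterior Inverse-Gamma(17/5, 1977/32)
obs 5: x=-3 → posterior Inverse-Gamma(39/10, 2013/32)
obs 6: x=1/2 → posterior Inverse-Gamma(22/5, 2077/32)
obs 7: x=-4 → posterior Inverse-Gamma(49/10, 2177/32)
obs 8: x=-7/2 → posterior Inverse-Gamma(27/5, 2241/32)
obs 9: x=3/4 → posterior Inverse-Gamma(59/10, 1161/16)
obs 10: x=2 → posterior Inverse-Gamma(32/5, 1259/16)
obs 11: x=-3 → posterior Inverse-Gamma(69/10, 1277/16)
obs 12: x=-7 → posterior Inverse-Gamma(37/5, 1519/16)
obs 13: x=-4 → posterior Inverse-Gamma(79/10, 1569/16)

alpha=79/10, beta=1569/16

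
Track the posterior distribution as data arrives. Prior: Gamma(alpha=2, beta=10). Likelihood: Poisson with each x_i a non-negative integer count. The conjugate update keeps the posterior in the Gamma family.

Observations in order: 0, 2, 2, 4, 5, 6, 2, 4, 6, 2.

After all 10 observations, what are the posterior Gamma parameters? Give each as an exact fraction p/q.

alpha=35, beta=20

obs 1: x=0 → posterior Gamma(2, 11)
obs 2: x=2 → posterior Gamma(4, 12)
obs 3: x=2 → posterior Gamma(6, 13)
obs 4: x=4 → posterior Gamma(10, 14)
obs 5: x=5 → posterior Gamma(15, 15)
obs 6: x=6 → posterior Gamma(21, 16)
obs 7: x=2 → posterior Gamma(23, 17)
obs 8: x=4 → posterior Gamma(27, 18)
obs 9: x=6 → posterior Gamma(33, 19)
obs 10: x=2 → posterior Gamma(35, 20)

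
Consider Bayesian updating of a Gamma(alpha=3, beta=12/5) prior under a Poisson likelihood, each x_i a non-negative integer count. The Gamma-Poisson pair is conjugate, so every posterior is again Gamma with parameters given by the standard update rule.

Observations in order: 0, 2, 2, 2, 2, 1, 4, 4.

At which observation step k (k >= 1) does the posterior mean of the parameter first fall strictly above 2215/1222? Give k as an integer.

obs 1: x=0 → posterior Gamma(3, 17/5)
obs 2: x=2 → posterior Gamma(5, 22/5)
obs 3: x=2 → posterior Gamma(7, 27/5)
obs 4: x=2 → posterior Gamma(9, 32/5)
obs 5: x=2 → posterior Gamma(11, 37/5)
obs 6: x=1 → posterior Gamma(12, 42/5)
obs 7: x=4 → posterior Gamma(16, 47/5)
obs 8: x=4 → posterior Gamma(20, 52/5)

k = 8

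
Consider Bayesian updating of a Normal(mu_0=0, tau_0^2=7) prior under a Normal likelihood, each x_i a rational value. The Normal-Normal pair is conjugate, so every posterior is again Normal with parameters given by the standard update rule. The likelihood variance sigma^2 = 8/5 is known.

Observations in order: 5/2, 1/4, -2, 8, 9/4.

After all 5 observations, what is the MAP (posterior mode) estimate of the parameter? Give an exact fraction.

385/183

obs 1: x=5/2 → posterior Normal(175/86, 56/43)
obs 2: x=1/4 → posterior Normal(385/312, 28/39)
obs 3: x=-2 → posterior Normal(105/452, 56/113)
obs 4: x=8 → posterior Normal(1225/592, 14/37)
obs 5: x=9/4 → posterior Normal(385/183, 56/183)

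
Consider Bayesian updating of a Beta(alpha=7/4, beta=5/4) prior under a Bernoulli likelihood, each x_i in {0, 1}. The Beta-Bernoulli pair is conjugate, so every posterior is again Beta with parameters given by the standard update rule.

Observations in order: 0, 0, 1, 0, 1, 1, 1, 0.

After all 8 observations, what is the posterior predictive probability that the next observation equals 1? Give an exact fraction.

23/44

obs 1: x=0 → posterior Beta(7/4, 9/4)
obs 2: x=0 → posterior Beta(7/4, 13/4)
obs 3: x=1 → posterior Beta(11/4, 13/4)
obs 4: x=0 → posterior Beta(11/4, 17/4)
obs 5: x=1 → posterior Beta(15/4, 17/4)
obs 6: x=1 → posterior Beta(19/4, 17/4)
obs 7: x=1 → posterior Beta(23/4, 17/4)
obs 8: x=0 → posterior Beta(23/4, 21/4)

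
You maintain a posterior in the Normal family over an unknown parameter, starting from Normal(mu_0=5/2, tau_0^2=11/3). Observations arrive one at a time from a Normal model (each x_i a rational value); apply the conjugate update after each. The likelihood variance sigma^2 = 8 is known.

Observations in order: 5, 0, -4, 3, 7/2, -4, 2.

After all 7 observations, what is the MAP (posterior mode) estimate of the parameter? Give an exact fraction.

241/202

obs 1: x=5 → posterior Normal(23/7, 88/35)
obs 2: x=0 → posterior Normal(5/2, 44/23)
obs 3: x=-4 → posterior Normal(71/57, 88/57)
obs 4: x=3 → posterior Normal(26/17, 22/17)
obs 5: x=7/2 → posterior Normal(285/158, 88/79)
obs 6: x=-4 → posterior Normal(197/180, 44/45)
obs 7: x=2 → posterior Normal(241/202, 88/101)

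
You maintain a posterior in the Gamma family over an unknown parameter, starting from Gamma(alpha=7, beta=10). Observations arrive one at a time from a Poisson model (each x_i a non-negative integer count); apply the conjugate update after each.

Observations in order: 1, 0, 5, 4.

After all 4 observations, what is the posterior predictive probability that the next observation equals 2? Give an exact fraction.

518352894398630330368/2463153133392333984375

obs 1: x=1 → posterior Gamma(8, 11)
obs 2: x=0 → posterior Gamma(8, 12)
obs 3: x=5 → posterior Gamma(13, 13)
obs 4: x=4 → posterior Gamma(17, 14)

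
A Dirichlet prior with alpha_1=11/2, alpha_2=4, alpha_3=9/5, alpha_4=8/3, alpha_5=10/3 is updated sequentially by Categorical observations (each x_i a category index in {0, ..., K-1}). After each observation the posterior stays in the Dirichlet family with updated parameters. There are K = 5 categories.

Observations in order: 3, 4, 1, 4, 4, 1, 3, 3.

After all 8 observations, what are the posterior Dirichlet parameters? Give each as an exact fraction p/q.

obs 1: x=3 → posterior Dirichlet(11/2, 4, 9/5, 11/3, 10/3)
obs 2: x=4 → posterior Dirichlet(11/2, 4, 9/5, 11/3, 13/3)
obs 3: x=1 → posterior Dirichlet(11/2, 5, 9/5, 11/3, 13/3)
obs 4: x=4 → posterior Dirichlet(11/2, 5, 9/5, 11/3, 16/3)
obs 5: x=4 → posterior Dirichlet(11/2, 5, 9/5, 11/3, 19/3)
obs 6: x=1 → posterior Dirichlet(11/2, 6, 9/5, 11/3, 19/3)
obs 7: x=3 → posterior Dirichlet(11/2, 6, 9/5, 14/3, 19/3)
obs 8: x=3 → posterior Dirichlet(11/2, 6, 9/5, 17/3, 19/3)

alpha_1=11/2, alpha_2=6, alpha_3=9/5, alpha_4=17/3, alpha_5=19/3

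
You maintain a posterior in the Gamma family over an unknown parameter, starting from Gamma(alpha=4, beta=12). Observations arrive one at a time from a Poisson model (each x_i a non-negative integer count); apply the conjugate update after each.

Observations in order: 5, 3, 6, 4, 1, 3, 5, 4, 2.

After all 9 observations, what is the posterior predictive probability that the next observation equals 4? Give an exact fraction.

381928956963946253635010596328134280155797167260207995/5473938553786464576459868590101011428994200220976807936

obs 1: x=5 → posterior Gamma(9, 13)
obs 2: x=3 → posterior Gamma(12, 14)
obs 3: x=6 → posterior Gamma(18, 15)
obs 4: x=4 → posterior Gamma(22, 16)
obs 5: x=1 → posterior Gamma(23, 17)
obs 6: x=3 → posterior Gamma(26, 18)
obs 7: x=5 → posterior Gamma(31, 19)
obs 8: x=4 → posterior Gamma(35, 20)
obs 9: x=2 → posterior Gamma(37, 21)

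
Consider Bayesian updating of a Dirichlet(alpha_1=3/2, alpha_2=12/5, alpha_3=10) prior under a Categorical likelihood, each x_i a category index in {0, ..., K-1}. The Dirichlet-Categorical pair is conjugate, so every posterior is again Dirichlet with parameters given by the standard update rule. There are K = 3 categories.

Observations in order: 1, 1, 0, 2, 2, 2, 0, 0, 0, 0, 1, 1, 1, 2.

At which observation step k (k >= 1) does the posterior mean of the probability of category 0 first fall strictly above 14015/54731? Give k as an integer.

k = 10

obs 1: x=1 → posterior Dirichlet(3/2, 17/5, 10)
obs 2: x=1 → posterior Dirichlet(3/2, 22/5, 10)
obs 3: x=0 → posterior Dirichlet(5/2, 22/5, 10)
obs 4: x=2 → posterior Dirichlet(5/2, 22/5, 11)
obs 5: x=2 → posterior Dirichlet(5/2, 22/5, 12)
obs 6: x=2 → posterior Dirichlet(5/2, 22/5, 13)
obs 7: x=0 → posterior Dirichlet(7/2, 22/5, 13)
obs 8: x=0 → posterior Dirichlet(9/2, 22/5, 13)
obs 9: x=0 → posterior Dirichlet(11/2, 22/5, 13)
obs 10: x=0 → posterior Dirichlet(13/2, 22/5, 13)
obs 11: x=1 → posterior Dirichlet(13/2, 27/5, 13)
obs 12: x=1 → posterior Dirichlet(13/2, 32/5, 13)
obs 13: x=1 → posterior Dirichlet(13/2, 37/5, 13)
obs 14: x=2 → posterior Dirichlet(13/2, 37/5, 14)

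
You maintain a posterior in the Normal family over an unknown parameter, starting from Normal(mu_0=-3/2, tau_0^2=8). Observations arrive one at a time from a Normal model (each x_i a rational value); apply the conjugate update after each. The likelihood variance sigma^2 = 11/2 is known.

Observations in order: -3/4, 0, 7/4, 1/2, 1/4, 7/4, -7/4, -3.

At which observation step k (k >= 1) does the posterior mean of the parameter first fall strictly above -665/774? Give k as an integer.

k = 2

obs 1: x=-3/4 → posterior Normal(-19/18, 88/27)
obs 2: x=0 → posterior Normal(-57/86, 88/43)
obs 3: x=7/4 → posterior Normal(-1/118, 88/59)
obs 4: x=1/2 → posterior Normal(1/10, 88/75)
obs 5: x=1/4 → posterior Normal(23/182, 88/91)
obs 6: x=7/4 → posterior Normal(79/214, 88/107)
obs 7: x=-7/4 → posterior Normal(23/246, 88/123)
obs 8: x=-3 → posterior Normal(-73/278, 88/139)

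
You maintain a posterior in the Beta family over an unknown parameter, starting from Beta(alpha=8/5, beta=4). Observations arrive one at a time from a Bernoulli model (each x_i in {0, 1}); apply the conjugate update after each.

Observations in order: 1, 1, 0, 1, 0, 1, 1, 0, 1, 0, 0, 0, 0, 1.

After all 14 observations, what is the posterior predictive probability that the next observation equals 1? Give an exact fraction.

obs 1: x=1 → posterior Beta(13/5, 4)
obs 2: x=1 → posterior Beta(18/5, 4)
obs 3: x=0 → posterior Beta(18/5, 5)
obs 4: x=1 → posterior Beta(23/5, 5)
obs 5: x=0 → posterior Beta(23/5, 6)
obs 6: x=1 → posterior Beta(28/5, 6)
obs 7: x=1 → posterior Beta(33/5, 6)
obs 8: x=0 → posterior Beta(33/5, 7)
obs 9: x=1 → posterior Beta(38/5, 7)
obs 10: x=0 → posterior Beta(38/5, 8)
obs 11: x=0 → posterior Beta(38/5, 9)
obs 12: x=0 → posterior Beta(38/5, 10)
obs 13: x=0 → posterior Beta(38/5, 11)
obs 14: x=1 → posterior Beta(43/5, 11)

43/98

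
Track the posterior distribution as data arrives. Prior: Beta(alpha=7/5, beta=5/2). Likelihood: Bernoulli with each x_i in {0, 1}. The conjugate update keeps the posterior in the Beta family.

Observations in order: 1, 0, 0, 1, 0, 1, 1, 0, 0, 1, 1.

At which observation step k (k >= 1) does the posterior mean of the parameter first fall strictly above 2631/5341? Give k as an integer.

k = 7

obs 1: x=1 → posterior Beta(12/5, 5/2)
obs 2: x=0 → posterior Beta(12/5, 7/2)
obs 3: x=0 → posterior Beta(12/5, 9/2)
obs 4: x=1 → posterior Beta(17/5, 9/2)
obs 5: x=0 → posterior Beta(17/5, 11/2)
obs 6: x=1 → posterior Beta(22/5, 11/2)
obs 7: x=1 → posterior Beta(27/5, 11/2)
obs 8: x=0 → posterior Beta(27/5, 13/2)
obs 9: x=0 → posterior Beta(27/5, 15/2)
obs 10: x=1 → posterior Beta(32/5, 15/2)
obs 11: x=1 → posterior Beta(37/5, 15/2)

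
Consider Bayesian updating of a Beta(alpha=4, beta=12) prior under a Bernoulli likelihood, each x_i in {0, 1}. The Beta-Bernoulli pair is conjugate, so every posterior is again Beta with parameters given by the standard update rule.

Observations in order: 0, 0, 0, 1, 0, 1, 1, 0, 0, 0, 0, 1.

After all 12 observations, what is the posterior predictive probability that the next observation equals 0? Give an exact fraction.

5/7

obs 1: x=0 → posterior Beta(4, 13)
obs 2: x=0 → posterior Beta(4, 14)
obs 3: x=0 → posterior Beta(4, 15)
obs 4: x=1 → posterior Beta(5, 15)
obs 5: x=0 → posterior Beta(5, 16)
obs 6: x=1 → posterior Beta(6, 16)
obs 7: x=1 → posterior Beta(7, 16)
obs 8: x=0 → posterior Beta(7, 17)
obs 9: x=0 → posterior Beta(7, 18)
obs 10: x=0 → posterior Beta(7, 19)
obs 11: x=0 → posterior Beta(7, 20)
obs 12: x=1 → posterior Beta(8, 20)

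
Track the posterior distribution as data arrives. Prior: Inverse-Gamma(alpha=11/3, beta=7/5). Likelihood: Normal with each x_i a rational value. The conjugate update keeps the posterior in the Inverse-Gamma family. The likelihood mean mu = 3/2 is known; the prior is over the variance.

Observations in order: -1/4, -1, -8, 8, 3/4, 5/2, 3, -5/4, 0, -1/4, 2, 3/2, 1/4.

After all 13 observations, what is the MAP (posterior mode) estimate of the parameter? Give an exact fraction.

obs 1: x=-1/4 → posterior Inverse-Gamma(25/6, 469/160)
obs 2: x=-1 → posterior Inverse-Gamma(14/3, 969/160)
obs 3: x=-8 → posterior Inverse-Gamma(31/6, 8189/160)
obs 4: x=8 → posterior Inverse-Gamma(17/3, 11569/160)
obs 5: x=3/4 → posterior Inverse-Gamma(37/6, 5807/80)
obs 6: x=5/2 → posterior Inverse-Gamma(20/3, 5847/80)
obs 7: x=3 → posterior Inverse-Gamma(43/6, 5937/80)
obs 8: x=-5/4 → posterior Inverse-Gamma(23/3, 12479/160)
obs 9: x=0 → posterior Inverse-Gamma(49/6, 12659/160)
obs 10: x=-1/4 → posterior Inverse-Gamma(26/3, 1613/20)
obs 11: x=2 → posterior Inverse-Gamma(55/6, 3231/40)
obs 12: x=3/2 → posterior Inverse-Gamma(29/3, 3231/40)
obs 13: x=1/4 → posterior Inverse-Gamma(61/6, 13049/160)

39147/5360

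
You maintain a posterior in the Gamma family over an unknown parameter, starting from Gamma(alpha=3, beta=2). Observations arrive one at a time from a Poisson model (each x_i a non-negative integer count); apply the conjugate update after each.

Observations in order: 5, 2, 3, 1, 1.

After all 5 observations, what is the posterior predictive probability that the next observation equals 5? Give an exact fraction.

13801161309404301/288230376151711744

obs 1: x=5 → posterior Gamma(8, 3)
obs 2: x=2 → posterior Gamma(10, 4)
obs 3: x=3 → posterior Gamma(13, 5)
obs 4: x=1 → posterior Gamma(14, 6)
obs 5: x=1 → posterior Gamma(15, 7)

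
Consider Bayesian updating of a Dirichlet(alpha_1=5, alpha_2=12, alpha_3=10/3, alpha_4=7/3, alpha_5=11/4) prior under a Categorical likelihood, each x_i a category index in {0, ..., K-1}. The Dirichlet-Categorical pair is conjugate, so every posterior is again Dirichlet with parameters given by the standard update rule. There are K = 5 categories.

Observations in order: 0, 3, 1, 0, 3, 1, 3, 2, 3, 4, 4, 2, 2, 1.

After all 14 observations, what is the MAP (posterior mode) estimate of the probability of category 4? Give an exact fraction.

obs 1: x=0 → posterior Dirichlet(6, 12, 10/3, 7/3, 11/4)
obs 2: x=3 → posterior Dirichlet(6, 12, 10/3, 10/3, 11/4)
obs 3: x=1 → posterior Dirichlet(6, 13, 10/3, 10/3, 11/4)
obs 4: x=0 → posterior Dirichlet(7, 13, 10/3, 10/3, 11/4)
obs 5: x=3 → posterior Dirichlet(7, 13, 10/3, 13/3, 11/4)
obs 6: x=1 → posterior Dirichlet(7, 14, 10/3, 13/3, 11/4)
obs 7: x=3 → posterior Dirichlet(7, 14, 10/3, 16/3, 11/4)
obs 8: x=2 → posterior Dirichlet(7, 14, 13/3, 16/3, 11/4)
obs 9: x=3 → posterior Dirichlet(7, 14, 13/3, 19/3, 11/4)
obs 10: x=4 → posterior Dirichlet(7, 14, 13/3, 19/3, 15/4)
obs 11: x=4 → posterior Dirichlet(7, 14, 13/3, 19/3, 19/4)
obs 12: x=2 → posterior Dirichlet(7, 14, 16/3, 19/3, 19/4)
obs 13: x=2 → posterior Dirichlet(7, 14, 19/3, 19/3, 19/4)
obs 14: x=1 → posterior Dirichlet(7, 15, 19/3, 19/3, 19/4)

45/413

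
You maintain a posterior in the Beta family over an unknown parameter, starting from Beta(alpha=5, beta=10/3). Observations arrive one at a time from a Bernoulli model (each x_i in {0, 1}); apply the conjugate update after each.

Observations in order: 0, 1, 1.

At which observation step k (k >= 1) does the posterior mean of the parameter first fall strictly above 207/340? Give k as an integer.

k = 3

obs 1: x=0 → posterior Beta(5, 13/3)
obs 2: x=1 → posterior Beta(6, 13/3)
obs 3: x=1 → posterior Beta(7, 13/3)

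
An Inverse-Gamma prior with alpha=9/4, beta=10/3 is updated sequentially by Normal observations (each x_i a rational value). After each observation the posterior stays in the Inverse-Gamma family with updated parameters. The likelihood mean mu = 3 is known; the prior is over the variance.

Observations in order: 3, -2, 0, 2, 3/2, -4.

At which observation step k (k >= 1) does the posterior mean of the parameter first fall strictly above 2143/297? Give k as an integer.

k = 3

obs 1: x=3 → posterior Inverse-Gamma(11/4, 10/3)
obs 2: x=-2 → posterior Inverse-Gamma(13/4, 95/6)
obs 3: x=0 → posterior Inverse-Gamma(15/4, 61/3)
obs 4: x=2 → posterior Inverse-Gamma(17/4, 125/6)
obs 5: x=3/2 → posterior Inverse-Gamma(19/4, 527/24)
obs 6: x=-4 → posterior Inverse-Gamma(21/4, 1115/24)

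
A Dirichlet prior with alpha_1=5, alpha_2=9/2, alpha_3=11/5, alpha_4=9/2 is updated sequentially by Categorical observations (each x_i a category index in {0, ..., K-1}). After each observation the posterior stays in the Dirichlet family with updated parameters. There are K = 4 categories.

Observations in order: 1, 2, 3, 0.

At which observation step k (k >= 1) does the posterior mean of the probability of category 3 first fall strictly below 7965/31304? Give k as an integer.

k = 2

obs 1: x=1 → posterior Dirichlet(5, 11/2, 11/5, 9/2)
obs 2: x=2 → posterior Dirichlet(5, 11/2, 16/5, 9/2)
obs 3: x=3 → posterior Dirichlet(5, 11/2, 16/5, 11/2)
obs 4: x=0 → posterior Dirichlet(6, 11/2, 16/5, 11/2)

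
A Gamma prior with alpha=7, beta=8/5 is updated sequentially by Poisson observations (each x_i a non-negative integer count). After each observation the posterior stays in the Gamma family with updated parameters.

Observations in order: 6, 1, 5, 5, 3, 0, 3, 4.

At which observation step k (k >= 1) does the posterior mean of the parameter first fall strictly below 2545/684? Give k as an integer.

obs 1: x=6 → posterior Gamma(13, 13/5)
obs 2: x=1 → posterior Gamma(14, 18/5)
obs 3: x=5 → posterior Gamma(19, 23/5)
obs 4: x=5 → posterior Gamma(24, 28/5)
obs 5: x=3 → posterior Gamma(27, 33/5)
obs 6: x=0 → posterior Gamma(27, 38/5)
obs 7: x=3 → posterior Gamma(30, 43/5)
obs 8: x=4 → posterior Gamma(34, 48/5)

k = 6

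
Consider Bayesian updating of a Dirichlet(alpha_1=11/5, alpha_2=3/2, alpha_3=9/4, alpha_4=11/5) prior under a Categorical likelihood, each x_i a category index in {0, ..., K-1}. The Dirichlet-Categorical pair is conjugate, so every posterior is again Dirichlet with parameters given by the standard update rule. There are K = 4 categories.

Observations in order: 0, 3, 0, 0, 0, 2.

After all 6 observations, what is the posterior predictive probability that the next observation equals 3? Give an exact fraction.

obs 1: x=0 → posterior Dirichlet(16/5, 3/2, 9/4, 11/5)
obs 2: x=3 → posterior Dirichlet(16/5, 3/2, 9/4, 16/5)
obs 3: x=0 → posterior Dirichlet(21/5, 3/2, 9/4, 16/5)
obs 4: x=0 → posterior Dirichlet(26/5, 3/2, 9/4, 16/5)
obs 5: x=0 → posterior Dirichlet(31/5, 3/2, 9/4, 16/5)
obs 6: x=2 → posterior Dirichlet(31/5, 3/2, 13/4, 16/5)

64/283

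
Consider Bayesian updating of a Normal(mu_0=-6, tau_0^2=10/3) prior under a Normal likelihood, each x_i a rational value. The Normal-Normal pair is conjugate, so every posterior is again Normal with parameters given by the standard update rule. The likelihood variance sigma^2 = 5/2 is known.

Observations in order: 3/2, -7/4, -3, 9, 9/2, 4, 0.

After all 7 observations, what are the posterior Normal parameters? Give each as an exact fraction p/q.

obs 1: x=3/2 → posterior Normal(-12/7, 10/7)
obs 2: x=-7/4 → posterior Normal(-19/11, 10/11)
obs 3: x=-3 → posterior Normal(-31/15, 2/3)
obs 4: x=9 → posterior Normal(5/19, 10/19)
obs 5: x=9/2 → posterior Normal(1, 10/23)
obs 6: x=4 → posterior Normal(13/9, 10/27)
obs 7: x=0 → posterior Normal(39/31, 10/31)

mu_0=39/31, tau_0^2=10/31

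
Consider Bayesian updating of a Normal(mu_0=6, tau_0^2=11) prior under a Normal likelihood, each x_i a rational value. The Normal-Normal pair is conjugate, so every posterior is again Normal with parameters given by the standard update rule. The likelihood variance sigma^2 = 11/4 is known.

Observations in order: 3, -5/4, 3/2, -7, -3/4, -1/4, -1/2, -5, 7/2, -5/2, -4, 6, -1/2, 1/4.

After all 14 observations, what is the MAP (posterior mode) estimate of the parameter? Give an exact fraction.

-8/19

obs 1: x=3 → posterior Normal(18/5, 11/5)
obs 2: x=-5/4 → posterior Normal(13/9, 11/9)
obs 3: x=3/2 → posterior Normal(19/13, 11/13)
obs 4: x=-7 → posterior Normal(-9/17, 11/17)
obs 5: x=-3/4 → posterior Normal(-4/7, 11/21)
obs 6: x=-1/4 → posterior Normal(-13/25, 11/25)
obs 7: x=-1/2 → posterior Normal(-15/29, 11/29)
obs 8: x=-5 → posterior Normal(-35/33, 1/3)
obs 9: x=7/2 → posterior Normal(-21/37, 11/37)
obs 10: x=-5/2 → posterior Normal(-31/41, 11/41)
obs 11: x=-4 → posterior Normal(-47/45, 11/45)
obs 12: x=6 → posterior Normal(-23/49, 11/49)
obs 13: x=-1/2 → posterior Normal(-25/53, 11/53)
obs 14: x=1/4 → posterior Normal(-8/19, 11/57)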